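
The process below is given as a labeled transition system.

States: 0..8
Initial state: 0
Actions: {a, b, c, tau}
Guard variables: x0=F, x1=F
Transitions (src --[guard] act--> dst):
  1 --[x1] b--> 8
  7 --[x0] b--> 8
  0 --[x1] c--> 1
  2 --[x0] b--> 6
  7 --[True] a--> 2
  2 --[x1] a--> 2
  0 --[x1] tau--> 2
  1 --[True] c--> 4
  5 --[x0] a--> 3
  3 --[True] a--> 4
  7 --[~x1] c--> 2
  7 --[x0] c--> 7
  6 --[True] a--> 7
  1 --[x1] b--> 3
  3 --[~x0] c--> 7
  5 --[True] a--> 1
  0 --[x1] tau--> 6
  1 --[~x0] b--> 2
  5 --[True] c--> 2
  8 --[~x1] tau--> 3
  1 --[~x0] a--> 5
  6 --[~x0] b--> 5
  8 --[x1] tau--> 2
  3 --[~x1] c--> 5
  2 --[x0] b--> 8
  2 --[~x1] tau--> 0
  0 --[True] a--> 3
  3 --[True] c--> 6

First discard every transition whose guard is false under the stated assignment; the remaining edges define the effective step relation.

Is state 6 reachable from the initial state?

16 transition(s) survive guard evaluation.
L0 = {0}
L1 = {3}  cumulative {0,3}
L2 = {4,5,6,7}  cumulative {0,3,4,5,6,7}
L3 = {1,2}  cumulative {0,1,2,3,4,5,6,7}
R = {0,1,2,3,4,5,6,7}
witness 6: a·c

Answer: REACHABLE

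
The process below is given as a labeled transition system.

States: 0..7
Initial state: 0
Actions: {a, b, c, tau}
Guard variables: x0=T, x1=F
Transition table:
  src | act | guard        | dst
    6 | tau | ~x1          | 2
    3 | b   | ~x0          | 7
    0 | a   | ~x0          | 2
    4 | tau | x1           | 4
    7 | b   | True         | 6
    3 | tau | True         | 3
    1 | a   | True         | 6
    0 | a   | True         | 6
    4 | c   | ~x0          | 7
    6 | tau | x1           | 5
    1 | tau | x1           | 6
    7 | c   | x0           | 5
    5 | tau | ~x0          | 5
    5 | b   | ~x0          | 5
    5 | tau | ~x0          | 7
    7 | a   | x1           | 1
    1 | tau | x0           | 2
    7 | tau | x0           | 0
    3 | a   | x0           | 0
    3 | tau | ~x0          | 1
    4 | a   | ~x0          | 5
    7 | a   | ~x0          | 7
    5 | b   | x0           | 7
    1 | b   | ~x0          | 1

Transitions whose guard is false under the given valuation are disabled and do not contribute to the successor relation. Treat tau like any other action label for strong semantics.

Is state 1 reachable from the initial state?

Guard filter leaves 10 enabled edge(s).
depth 0: {0}
depth 1: {6}  total {0,6}
depth 2: {2}  total {0,2,6}
R = {0,2,6}

Answer: UNREACHABLE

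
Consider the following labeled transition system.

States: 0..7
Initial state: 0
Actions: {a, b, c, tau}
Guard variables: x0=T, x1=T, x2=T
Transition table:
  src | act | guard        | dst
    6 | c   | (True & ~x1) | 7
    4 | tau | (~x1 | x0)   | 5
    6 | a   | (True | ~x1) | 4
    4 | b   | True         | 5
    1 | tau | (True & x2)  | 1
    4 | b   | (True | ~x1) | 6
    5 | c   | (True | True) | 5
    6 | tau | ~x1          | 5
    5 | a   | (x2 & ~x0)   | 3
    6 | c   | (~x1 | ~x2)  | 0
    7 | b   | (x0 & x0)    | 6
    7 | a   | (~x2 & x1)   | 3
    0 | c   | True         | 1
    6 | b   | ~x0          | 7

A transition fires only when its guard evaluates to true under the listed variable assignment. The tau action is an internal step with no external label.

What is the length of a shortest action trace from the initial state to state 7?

BFS to 7:
  depth 0: {0}
  depth 1: {1}
7 never appears.

Answer: UNREACHABLE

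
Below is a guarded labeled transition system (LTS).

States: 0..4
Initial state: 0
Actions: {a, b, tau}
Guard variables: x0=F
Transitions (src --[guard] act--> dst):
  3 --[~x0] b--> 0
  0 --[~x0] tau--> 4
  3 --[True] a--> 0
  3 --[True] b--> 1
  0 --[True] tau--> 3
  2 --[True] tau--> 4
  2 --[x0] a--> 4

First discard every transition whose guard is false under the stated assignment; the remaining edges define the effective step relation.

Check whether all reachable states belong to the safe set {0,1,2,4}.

Answer: INVARIANT VIOLATED at state 3

Trace:
Safe = {0,1,2,4}
R = {0,1,3,4}
  0: ok
  1: ok
  3: ✗ unsafe
  4: ok
reach 3 via tau — violates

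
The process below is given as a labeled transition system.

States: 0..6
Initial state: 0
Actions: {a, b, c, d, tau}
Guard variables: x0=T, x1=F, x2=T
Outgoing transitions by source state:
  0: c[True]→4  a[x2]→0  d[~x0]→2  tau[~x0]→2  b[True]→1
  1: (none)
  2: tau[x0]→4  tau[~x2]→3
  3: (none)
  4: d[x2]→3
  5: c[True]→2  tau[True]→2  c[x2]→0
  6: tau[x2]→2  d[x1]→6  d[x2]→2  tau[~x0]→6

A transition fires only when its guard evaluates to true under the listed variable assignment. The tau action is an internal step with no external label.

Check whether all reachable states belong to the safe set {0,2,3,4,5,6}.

Answer: INVARIANT VIOLATED at state 1

Working:
Allowed set {0,2,3,4,5,6}
Reachable = {0,1,3,4}
  0: ok
  1: VIOLATES
  3: ok
  4: ok
witness against invariant: b → 1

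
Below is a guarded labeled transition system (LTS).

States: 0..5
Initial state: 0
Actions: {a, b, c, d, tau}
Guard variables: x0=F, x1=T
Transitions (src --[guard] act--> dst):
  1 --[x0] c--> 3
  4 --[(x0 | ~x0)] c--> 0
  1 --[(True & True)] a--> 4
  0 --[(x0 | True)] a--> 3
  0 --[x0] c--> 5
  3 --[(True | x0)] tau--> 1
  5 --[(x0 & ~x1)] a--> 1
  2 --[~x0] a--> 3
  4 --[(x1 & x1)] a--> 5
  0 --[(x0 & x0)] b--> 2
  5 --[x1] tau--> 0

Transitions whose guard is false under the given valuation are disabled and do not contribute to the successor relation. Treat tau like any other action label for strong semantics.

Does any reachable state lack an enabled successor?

Answer: DEADLOCK-FREE

Analysis:
R = {0,1,3,4,5}
  0: a→3  [1 exit(s)]
  1: a→4  [1 exit(s)]
  3: tau→1  [1 exit(s)]
  4: a→5  c→0  [2 exit(s)]
  5: tau→0  [1 exit(s)]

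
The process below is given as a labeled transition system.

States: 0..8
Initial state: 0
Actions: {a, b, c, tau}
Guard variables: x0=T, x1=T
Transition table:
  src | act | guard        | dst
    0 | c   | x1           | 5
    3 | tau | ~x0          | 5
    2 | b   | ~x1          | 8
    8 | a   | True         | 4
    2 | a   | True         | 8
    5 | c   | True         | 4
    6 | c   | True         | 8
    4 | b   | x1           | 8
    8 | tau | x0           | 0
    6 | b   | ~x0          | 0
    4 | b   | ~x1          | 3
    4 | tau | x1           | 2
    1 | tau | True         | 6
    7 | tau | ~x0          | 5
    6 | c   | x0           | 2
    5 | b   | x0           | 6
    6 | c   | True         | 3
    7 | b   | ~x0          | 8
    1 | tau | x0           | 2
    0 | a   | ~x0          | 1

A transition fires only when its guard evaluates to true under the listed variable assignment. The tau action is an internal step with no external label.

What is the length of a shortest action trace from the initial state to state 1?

Layered search for 1:
  Layer 0: {0}
  Layer 1: {5}
  Layer 2: {4,6}
  Layer 3: {2,3,8}
1 never appears.

Answer: UNREACHABLE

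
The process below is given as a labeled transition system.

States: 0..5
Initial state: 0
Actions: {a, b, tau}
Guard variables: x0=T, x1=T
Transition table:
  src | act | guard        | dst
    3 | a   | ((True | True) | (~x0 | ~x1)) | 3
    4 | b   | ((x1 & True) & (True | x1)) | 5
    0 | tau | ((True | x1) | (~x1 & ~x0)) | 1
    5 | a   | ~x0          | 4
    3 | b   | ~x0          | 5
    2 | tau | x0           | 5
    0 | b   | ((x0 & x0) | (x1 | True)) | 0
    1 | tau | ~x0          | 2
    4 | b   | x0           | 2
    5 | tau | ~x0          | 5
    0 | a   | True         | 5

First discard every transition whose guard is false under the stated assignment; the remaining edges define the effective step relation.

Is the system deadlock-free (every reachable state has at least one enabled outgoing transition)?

Answer: DEADLOCK at state 1

Analysis:
Reach set: {0,1,5}
  0: a→5  b→0  tau→1  [3 exit(s)]
  1: ∅  [STUCK]
  5: ∅  [STUCK]
Path to 1: tau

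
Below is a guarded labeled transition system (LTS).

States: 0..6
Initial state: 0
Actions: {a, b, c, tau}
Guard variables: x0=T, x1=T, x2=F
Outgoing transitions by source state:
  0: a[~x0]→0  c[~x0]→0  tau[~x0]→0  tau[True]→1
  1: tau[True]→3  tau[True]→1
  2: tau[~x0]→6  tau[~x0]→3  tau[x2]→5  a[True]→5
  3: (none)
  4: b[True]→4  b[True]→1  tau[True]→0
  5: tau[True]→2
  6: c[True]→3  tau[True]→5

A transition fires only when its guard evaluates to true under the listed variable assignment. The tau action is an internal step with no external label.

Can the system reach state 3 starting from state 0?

After dropping false guards: 10 live edges.
depth 0: {0}
depth 1: {1}  cumulative {0,1}
depth 2: {3}  cumulative {0,1,3}
R = {0,1,3}
trace reaching 3: tau·tau

Answer: REACHABLE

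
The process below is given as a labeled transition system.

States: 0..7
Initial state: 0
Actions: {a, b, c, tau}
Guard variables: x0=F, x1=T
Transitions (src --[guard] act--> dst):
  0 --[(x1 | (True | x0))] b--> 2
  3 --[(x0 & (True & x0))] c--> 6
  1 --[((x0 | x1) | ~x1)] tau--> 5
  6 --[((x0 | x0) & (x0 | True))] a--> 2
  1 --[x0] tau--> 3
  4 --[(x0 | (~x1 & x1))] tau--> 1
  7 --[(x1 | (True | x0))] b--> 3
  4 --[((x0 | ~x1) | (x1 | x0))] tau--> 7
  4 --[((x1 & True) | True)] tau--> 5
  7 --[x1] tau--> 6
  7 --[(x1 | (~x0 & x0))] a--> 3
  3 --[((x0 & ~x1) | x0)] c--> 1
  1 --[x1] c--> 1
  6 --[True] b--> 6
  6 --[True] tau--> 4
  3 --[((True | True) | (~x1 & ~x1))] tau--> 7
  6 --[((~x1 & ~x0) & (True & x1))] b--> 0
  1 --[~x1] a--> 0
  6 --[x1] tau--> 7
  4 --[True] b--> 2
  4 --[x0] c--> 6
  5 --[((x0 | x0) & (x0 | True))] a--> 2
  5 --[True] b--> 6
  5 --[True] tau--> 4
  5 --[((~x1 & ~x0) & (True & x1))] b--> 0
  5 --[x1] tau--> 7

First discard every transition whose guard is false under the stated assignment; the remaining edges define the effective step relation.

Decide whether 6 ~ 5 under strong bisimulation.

Answer: BISIMILAR

Analysis:
Compute ~ classes (split until stable):
  P[0] = {{0,1,2,3,4,5,6,7}}
  P[1] = {{0},{1},{2},{3},{4,5,6},{7}}
  P[2] = {{0},{1},{2},{3},{4},{5,6},{7}}
stable after 3 split(s): 7 block(s)
6∈{5,6}, 5∈{5,6}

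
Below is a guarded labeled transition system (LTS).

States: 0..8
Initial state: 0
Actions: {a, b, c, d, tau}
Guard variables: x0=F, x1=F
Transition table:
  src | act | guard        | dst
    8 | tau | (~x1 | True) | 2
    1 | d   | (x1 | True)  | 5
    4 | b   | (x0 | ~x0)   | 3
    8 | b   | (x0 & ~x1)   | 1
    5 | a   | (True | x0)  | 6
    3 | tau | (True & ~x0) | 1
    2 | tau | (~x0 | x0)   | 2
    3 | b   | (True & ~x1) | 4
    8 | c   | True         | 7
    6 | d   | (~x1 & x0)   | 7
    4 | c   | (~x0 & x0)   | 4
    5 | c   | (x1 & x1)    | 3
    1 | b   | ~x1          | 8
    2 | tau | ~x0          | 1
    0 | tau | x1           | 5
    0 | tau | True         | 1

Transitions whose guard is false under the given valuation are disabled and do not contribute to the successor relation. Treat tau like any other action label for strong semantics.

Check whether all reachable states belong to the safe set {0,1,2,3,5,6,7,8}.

Answer: INVARIANT HOLDS

Trace:
Inv-set: {0,1,2,3,5,6,7,8}
R = {0,1,2,5,6,7,8}
  0: ok
  1: ok
  2: ok
  5: ok
  6: ok
  7: ok
  8: ok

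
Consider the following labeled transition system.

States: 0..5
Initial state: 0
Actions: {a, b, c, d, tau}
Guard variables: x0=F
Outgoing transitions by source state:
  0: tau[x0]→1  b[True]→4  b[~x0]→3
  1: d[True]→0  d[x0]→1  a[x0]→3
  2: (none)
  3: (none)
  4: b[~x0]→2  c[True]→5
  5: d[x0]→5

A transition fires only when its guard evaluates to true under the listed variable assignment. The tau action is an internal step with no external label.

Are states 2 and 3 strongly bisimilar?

Answer: BISIMILAR

Analysis:
Bisimulation quotient by refinement:
  π0 = {{0,1,2,3,4,5}}
  π1 = {{0},{1},{2,3,5},{4}}
stable after 2 split(s): 4 block(s)
2∈{2,3,5}, 3∈{2,3,5}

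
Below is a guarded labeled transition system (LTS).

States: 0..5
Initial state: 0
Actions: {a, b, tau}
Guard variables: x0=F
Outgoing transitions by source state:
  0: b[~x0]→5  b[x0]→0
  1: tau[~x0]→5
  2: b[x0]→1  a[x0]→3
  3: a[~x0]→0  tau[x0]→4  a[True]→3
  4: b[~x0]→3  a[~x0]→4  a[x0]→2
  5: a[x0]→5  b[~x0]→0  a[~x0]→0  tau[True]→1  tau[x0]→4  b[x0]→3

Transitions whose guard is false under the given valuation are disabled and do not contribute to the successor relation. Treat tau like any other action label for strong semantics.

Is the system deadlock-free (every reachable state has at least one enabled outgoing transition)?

Answer: DEADLOCK-FREE

Working:
R = {0,1,5}
  0: b→5  [1 out]
  1: tau→5  [1 out]
  5: a→0  b→0  tau→1  [3 out]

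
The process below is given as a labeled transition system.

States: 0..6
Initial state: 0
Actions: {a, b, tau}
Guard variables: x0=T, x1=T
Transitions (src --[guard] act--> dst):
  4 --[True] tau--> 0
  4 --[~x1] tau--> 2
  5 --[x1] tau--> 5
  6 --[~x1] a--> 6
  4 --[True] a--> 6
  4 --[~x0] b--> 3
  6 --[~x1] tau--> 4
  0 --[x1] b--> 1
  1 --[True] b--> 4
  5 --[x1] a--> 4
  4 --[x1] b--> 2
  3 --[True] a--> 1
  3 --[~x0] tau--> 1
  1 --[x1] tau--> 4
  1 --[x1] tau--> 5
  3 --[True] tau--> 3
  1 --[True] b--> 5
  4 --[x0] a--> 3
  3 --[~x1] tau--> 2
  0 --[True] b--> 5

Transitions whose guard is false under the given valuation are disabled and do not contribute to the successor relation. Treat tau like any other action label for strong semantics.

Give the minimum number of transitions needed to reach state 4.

Answer: 2

Trace:
Breadth-first toward 4:
  depth 0: {0}
  depth 1: {1,5}
  depth 2: {4}
4 enters at depth 2; path b·b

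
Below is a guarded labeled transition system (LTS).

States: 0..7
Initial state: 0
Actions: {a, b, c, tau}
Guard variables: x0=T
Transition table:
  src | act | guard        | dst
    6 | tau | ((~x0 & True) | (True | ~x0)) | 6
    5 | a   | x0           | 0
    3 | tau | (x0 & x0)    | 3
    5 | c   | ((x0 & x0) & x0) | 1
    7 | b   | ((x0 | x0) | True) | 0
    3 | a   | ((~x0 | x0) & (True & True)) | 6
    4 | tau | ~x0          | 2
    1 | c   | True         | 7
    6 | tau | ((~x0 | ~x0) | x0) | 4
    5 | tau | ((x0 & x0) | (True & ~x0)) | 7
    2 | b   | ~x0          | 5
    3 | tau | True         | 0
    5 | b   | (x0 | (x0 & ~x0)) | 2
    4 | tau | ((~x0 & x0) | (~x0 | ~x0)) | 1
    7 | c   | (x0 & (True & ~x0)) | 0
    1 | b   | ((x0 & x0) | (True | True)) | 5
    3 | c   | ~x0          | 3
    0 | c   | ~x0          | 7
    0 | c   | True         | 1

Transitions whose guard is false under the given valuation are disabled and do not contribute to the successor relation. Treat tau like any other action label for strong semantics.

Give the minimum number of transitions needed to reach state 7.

BFS to 7:
  Layer 0: {0}
  Layer 1: {1}
  Layer 2: {5,7}
depth(7)=2, e.g. c·c

Answer: 2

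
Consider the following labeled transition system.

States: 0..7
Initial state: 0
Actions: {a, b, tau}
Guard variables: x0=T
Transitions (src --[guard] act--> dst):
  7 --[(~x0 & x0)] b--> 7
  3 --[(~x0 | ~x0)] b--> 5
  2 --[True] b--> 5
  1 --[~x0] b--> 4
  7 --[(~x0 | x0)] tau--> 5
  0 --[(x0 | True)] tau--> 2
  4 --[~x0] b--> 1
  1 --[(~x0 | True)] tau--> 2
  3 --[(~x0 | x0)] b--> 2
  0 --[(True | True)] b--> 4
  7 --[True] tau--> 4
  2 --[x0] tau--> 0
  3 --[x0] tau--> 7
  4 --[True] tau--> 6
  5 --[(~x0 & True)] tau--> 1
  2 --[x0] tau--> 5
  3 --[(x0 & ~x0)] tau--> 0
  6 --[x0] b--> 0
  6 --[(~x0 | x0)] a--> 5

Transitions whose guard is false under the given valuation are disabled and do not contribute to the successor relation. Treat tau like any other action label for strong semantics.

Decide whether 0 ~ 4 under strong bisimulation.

Answer: NOT BISIMILAR

Analysis:
Refine partition for ~:
  P[0] = {{0,1,2,3,4,5,6,7}}
  P[1] = {{0,2,3},{1,4,7},{5},{6}}
  P[2] = {{0},{1},{2},{3},{4},{5},{6},{7}}
Fixed point at round 3; 8 class(es).
class of 0: {0}; class of 4: {4}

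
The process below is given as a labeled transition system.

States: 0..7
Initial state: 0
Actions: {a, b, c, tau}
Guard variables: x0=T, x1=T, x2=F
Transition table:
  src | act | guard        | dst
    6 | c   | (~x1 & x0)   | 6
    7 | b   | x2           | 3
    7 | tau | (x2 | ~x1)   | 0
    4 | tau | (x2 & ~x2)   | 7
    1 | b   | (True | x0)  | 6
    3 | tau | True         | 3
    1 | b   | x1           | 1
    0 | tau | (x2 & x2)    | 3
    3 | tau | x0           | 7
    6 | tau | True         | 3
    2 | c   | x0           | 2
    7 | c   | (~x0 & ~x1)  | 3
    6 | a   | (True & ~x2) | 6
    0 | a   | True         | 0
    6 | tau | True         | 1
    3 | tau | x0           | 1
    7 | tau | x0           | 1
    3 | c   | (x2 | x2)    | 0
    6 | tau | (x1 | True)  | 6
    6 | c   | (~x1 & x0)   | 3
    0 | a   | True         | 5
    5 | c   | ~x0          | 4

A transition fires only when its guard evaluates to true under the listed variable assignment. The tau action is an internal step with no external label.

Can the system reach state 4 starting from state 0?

Answer: UNREACHABLE

Analysis:
Guard filter leaves 13 enabled edge(s).
Layer 0: {0}
Layer 1: {5}  cumulative {0,5}
Reachable = {0,5}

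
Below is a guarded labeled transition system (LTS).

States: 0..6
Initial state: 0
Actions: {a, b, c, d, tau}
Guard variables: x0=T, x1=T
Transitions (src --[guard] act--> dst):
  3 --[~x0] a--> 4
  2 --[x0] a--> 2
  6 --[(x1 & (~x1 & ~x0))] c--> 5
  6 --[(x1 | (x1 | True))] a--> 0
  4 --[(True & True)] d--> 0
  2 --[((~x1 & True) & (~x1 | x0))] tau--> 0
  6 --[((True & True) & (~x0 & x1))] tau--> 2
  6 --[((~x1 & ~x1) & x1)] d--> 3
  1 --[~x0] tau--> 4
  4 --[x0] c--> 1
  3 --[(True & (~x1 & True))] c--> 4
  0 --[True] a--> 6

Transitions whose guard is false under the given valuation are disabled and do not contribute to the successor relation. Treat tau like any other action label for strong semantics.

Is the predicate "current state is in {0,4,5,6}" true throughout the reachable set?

Answer: INVARIANT HOLDS

Working:
Allowed set {0,4,5,6}
Reach set: {0,6}
  0: ok
  6: ok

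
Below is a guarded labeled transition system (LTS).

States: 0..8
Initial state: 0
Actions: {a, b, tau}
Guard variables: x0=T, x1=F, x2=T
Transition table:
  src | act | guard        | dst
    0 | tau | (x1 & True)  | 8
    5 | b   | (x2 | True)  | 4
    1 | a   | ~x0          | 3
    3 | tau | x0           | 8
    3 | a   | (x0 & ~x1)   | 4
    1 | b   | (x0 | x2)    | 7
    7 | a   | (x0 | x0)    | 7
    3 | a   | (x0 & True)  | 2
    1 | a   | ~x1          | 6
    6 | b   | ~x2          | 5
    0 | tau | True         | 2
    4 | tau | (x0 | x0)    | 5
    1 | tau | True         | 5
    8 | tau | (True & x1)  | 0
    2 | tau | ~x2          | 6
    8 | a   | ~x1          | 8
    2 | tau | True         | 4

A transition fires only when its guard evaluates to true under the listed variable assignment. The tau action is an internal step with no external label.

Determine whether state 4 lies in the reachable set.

Guard filter leaves 12 enabled edge(s).
depth 0: {0}
depth 1: {2}  cumulative {0,2}
depth 2: {4}  cumulative {0,2,4}
depth 3: {5}  cumulative {0,2,4,5}
R = {0,2,4,5}
Path to 4: tau·tau

Answer: REACHABLE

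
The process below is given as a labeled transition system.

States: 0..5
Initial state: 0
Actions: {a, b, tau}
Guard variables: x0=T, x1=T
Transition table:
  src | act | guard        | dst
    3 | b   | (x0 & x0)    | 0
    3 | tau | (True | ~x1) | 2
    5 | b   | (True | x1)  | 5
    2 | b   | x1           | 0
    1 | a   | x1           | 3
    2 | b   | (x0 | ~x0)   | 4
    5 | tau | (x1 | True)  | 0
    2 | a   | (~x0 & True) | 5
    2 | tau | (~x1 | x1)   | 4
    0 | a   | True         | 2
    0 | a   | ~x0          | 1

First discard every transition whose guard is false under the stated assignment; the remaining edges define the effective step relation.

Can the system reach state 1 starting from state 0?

Guard filter leaves 9 enabled edge(s).
depth 0: {0}
depth 1: {2}  now seen {0,2}
depth 2: {4}  now seen {0,2,4}
Reach set: {0,2,4}

Answer: UNREACHABLE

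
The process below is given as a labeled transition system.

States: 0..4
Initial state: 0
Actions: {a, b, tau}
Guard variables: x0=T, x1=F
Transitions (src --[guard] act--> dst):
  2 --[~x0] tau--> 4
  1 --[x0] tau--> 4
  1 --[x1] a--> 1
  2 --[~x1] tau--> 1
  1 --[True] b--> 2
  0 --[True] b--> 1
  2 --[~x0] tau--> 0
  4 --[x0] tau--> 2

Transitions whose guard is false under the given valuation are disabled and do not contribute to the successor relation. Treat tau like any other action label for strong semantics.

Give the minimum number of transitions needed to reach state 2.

Answer: 2

Trace:
Breadth-first toward 2:
  Layer 0: {0}
  Layer 1: {1}
  Layer 2: {2,4}
2 enters at depth 2; path b·b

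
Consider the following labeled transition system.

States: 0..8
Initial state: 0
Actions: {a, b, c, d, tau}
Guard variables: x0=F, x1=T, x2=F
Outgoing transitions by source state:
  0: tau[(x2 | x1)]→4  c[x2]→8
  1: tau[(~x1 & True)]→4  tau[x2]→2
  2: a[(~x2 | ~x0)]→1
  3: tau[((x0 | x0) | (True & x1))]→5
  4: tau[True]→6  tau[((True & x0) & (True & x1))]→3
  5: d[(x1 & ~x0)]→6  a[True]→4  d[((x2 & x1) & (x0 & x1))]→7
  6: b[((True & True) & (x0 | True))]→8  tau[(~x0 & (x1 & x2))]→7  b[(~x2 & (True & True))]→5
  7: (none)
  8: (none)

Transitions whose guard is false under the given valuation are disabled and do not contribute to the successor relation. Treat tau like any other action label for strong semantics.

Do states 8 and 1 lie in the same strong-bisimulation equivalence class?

Answer: BISIMILAR

Trace:
Compute ~ classes (split until stable):
  round 0: {{0,1,2,3,4,5,6,7,8}}
  round 1: {{0,3,4},{1,7,8},{2},{5},{6}}
  round 2: {{0},{1,7,8},{2},{3},{4},{5},{6}}
Fixed point at round 3; 7 class(es).
8∈{1,7,8}, 1∈{1,7,8}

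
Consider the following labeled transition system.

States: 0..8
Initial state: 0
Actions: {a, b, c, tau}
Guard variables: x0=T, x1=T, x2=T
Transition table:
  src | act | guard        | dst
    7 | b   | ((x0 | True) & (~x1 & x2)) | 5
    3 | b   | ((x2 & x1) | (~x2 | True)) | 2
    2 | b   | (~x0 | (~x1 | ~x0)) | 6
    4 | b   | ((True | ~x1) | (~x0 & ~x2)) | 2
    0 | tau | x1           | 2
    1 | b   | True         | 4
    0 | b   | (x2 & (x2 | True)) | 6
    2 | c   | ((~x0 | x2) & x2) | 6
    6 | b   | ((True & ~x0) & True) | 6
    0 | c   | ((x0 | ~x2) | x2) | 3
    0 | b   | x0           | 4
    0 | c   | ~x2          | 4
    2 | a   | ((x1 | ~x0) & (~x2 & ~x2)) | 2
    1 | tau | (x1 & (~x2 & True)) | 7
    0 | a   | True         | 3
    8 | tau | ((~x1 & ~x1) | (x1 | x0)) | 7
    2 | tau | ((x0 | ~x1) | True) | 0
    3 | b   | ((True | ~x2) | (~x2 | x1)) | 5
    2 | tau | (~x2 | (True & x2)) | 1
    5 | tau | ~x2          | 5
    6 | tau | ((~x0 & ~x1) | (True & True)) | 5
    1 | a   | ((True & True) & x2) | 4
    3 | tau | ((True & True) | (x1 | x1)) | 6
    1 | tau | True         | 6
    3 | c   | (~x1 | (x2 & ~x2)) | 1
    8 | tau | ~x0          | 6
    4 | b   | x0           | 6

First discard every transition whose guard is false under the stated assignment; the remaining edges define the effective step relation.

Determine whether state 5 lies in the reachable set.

Guard filter leaves 18 enabled edge(s).
L0 = {0}
L1 = {2,3,4,6}  now seen {0,2,3,4,6}
L2 = {1,5}  now seen {0,1,2,3,4,5,6}
Reach set: {0,1,2,3,4,5,6}
Path to 5: b·tau

Answer: REACHABLE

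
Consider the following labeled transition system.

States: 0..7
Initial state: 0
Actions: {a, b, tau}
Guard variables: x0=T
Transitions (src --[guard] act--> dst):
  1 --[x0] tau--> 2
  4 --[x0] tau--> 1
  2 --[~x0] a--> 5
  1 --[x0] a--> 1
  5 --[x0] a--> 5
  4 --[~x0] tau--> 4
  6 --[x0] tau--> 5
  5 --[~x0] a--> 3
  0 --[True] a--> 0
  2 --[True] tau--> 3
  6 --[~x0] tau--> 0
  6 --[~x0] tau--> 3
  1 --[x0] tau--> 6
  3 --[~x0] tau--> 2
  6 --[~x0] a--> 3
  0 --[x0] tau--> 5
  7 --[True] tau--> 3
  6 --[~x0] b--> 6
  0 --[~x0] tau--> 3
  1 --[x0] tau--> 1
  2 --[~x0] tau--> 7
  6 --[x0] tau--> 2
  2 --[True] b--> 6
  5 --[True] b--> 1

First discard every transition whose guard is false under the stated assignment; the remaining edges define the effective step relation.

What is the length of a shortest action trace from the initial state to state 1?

Answer: 2

Analysis:
Layered search for 1:
  L0 = {0}
  L1 = {5}
  L2 = {1}
1 enters at depth 2; path tau·b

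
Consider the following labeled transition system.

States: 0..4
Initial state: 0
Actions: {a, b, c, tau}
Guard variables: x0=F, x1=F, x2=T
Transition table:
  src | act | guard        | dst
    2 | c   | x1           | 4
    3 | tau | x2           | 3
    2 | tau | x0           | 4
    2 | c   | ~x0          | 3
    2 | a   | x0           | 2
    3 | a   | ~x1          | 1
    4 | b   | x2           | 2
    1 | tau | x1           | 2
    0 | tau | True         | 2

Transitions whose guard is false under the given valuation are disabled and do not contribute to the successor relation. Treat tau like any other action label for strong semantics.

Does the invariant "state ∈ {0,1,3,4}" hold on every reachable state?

Answer: INVARIANT VIOLATED at state 2

Analysis:
Safe = {0,1,3,4}
R = {0,1,2,3}
  0: ✓
  1: ✓
  2: VIOLATES
  3: ✓
reach 2 via tau — violates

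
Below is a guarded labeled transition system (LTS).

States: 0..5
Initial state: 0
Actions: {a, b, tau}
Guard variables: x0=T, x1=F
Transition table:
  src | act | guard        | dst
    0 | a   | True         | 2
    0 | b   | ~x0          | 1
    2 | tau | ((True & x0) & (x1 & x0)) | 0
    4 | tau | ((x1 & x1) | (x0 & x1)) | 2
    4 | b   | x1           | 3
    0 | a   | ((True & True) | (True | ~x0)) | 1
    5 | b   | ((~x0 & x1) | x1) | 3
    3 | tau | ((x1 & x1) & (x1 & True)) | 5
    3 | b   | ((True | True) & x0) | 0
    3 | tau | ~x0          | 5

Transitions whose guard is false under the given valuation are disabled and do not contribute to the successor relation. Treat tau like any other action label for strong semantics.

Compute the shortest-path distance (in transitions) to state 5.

BFS to 5:
  depth 0: {0}
  depth 1: {1,2}
5 never appears.

Answer: UNREACHABLE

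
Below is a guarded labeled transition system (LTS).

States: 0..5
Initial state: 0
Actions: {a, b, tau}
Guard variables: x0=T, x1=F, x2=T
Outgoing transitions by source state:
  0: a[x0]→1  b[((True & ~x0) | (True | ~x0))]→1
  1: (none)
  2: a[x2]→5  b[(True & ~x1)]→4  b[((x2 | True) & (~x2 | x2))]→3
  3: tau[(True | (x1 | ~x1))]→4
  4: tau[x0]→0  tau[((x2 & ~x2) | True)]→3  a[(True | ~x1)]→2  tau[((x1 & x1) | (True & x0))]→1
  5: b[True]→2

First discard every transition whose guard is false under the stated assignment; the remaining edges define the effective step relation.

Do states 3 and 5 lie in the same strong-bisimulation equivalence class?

Answer: NOT BISIMILAR

Working:
Compute ~ classes (split until stable):
  round 0: {{0,1,2,3,4,5}}
  round 1: {{0,2},{1},{3},{4},{5}}
  round 2: {{0},{1},{2},{3},{4},{5}}
stable after 3 split(s): 6 block(s)
3∈{3}, 5∈{5}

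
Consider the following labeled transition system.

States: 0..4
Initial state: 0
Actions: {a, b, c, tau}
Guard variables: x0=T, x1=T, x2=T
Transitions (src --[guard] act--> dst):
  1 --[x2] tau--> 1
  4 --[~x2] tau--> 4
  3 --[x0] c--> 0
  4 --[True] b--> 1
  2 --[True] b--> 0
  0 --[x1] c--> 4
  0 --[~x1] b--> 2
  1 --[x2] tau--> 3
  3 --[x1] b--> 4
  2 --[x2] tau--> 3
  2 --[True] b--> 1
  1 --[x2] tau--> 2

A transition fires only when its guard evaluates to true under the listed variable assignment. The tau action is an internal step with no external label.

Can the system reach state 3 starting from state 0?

After dropping false guards: 10 live edges.
Layer 0: {0}
Layer 1: {4}  now seen {0,4}
Layer 2: {1}  now seen {0,1,4}
Layer 3: {2,3}  now seen {0,1,2,3,4}
Reach set: {0,1,2,3,4}
witness 3: c·b·tau

Answer: REACHABLE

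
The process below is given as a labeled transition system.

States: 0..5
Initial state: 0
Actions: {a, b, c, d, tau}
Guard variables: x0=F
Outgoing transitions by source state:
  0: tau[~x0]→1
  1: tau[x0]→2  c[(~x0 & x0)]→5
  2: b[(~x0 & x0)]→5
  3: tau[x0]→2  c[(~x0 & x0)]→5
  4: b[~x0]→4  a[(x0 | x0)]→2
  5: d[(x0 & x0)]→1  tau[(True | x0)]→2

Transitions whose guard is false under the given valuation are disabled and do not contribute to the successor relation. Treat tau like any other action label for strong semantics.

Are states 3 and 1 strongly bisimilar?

Bisimulation quotient by refinement:
  π0 = {{0,1,2,3,4,5}}
  π1 = {{0,5},{1,2,3},{4}}
stable after 2 split(s): 3 block(s)
3∈{1,2,3}, 1∈{1,2,3}

Answer: BISIMILAR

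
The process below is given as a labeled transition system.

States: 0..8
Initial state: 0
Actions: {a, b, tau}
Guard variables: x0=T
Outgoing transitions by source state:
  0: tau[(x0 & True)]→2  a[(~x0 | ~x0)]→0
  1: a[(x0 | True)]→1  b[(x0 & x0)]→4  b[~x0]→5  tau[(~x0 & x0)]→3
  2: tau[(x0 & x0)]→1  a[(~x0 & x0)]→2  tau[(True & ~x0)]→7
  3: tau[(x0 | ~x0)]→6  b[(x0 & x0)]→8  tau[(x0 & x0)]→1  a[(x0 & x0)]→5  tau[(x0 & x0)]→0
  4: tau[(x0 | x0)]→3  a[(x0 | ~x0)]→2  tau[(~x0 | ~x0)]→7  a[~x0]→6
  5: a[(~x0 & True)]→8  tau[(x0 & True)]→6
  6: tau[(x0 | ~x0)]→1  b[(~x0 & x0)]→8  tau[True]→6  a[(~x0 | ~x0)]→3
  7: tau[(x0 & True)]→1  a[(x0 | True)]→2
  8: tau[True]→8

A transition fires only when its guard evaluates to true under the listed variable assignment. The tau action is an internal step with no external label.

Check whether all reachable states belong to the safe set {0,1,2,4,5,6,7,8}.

Answer: INVARIANT VIOLATED at state 3

Trace:
Inv-set: {0,1,2,4,5,6,7,8}
Reach set: {0,1,2,3,4,5,6,8}
  0: ✓
  1: ✓
  2: ✓
  3: ✗ unsafe
  4: ✓
  5: ✓
  6: ✓
  8: ✓
witness against invariant: tau·tau·b·tau → 3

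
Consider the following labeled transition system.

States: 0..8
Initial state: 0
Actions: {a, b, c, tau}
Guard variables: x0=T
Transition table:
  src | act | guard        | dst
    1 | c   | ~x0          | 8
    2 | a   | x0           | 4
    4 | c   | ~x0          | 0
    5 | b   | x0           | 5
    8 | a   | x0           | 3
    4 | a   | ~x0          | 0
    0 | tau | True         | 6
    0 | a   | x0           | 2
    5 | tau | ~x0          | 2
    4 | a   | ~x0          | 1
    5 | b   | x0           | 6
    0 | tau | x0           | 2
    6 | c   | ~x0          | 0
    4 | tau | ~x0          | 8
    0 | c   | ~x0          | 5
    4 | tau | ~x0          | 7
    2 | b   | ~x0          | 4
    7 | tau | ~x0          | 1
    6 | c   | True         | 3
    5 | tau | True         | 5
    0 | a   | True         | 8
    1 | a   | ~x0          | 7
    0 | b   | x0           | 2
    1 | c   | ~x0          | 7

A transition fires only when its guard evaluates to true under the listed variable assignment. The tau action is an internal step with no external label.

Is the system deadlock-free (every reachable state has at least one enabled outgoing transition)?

Reachable = {0,2,3,4,6,8}
  0: a→2  a→8  b→2  tau→2  tau→6  [5 exit(s)]
  2: a→4  [1 exit(s)]
  3: ∅  [STUCK]
  4: ∅  [STUCK]
  6: c→3  [1 exit(s)]
  8: a→3  [1 exit(s)]
trace reaching 3: tau·c

Answer: DEADLOCK at state 3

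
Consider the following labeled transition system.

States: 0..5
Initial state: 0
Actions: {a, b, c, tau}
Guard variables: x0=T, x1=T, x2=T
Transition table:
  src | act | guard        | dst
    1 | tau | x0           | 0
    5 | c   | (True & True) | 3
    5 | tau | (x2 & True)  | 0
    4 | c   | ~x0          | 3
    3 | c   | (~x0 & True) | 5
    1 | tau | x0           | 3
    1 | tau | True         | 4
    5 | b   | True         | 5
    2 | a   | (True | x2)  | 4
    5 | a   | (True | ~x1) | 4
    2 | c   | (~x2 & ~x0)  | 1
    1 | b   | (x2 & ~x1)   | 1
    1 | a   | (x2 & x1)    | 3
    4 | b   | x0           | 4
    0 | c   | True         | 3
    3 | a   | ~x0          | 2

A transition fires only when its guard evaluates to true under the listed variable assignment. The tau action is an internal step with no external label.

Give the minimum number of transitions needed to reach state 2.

Breadth-first toward 2:
  depth 0: {0}
  depth 1: {3}
2 never appears.

Answer: UNREACHABLE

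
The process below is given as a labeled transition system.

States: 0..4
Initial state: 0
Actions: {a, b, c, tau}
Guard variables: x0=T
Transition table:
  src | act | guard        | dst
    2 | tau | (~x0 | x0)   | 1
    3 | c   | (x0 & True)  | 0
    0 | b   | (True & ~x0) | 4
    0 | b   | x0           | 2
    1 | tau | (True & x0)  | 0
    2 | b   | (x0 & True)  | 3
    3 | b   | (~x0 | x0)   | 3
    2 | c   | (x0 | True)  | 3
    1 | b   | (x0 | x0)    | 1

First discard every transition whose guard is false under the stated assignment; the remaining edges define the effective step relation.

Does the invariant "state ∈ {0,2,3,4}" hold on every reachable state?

Allowed set {0,2,3,4}
Reachable = {0,1,2,3}
  0: ok
  1: ✗ unsafe
  2: ok
  3: ok
witness against invariant: b·tau → 1

Answer: INVARIANT VIOLATED at state 1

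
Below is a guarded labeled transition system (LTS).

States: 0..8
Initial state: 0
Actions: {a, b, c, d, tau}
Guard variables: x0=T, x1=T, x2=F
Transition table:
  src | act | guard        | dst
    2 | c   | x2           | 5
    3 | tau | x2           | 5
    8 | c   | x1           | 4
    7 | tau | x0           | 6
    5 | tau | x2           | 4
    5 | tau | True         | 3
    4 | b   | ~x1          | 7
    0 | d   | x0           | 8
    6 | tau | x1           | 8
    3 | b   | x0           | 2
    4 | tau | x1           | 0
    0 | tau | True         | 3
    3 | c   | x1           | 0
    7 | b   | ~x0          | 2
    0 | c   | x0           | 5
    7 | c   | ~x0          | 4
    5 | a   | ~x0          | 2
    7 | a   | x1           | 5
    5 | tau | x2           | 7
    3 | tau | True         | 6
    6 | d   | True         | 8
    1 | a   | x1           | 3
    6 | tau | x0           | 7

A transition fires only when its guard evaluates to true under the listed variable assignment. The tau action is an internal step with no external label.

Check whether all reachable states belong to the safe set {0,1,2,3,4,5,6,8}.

Answer: INVARIANT VIOLATED at state 7

Trace:
Inv-set: {0,1,2,3,4,5,6,8}
R = {0,2,3,4,5,6,7,8}
  0: ok
  2: ok
  3: ok
  4: ok
  5: ok
  6: ok
  7: VIOLATES
  8: ok
witness against invariant: tau·tau·tau → 7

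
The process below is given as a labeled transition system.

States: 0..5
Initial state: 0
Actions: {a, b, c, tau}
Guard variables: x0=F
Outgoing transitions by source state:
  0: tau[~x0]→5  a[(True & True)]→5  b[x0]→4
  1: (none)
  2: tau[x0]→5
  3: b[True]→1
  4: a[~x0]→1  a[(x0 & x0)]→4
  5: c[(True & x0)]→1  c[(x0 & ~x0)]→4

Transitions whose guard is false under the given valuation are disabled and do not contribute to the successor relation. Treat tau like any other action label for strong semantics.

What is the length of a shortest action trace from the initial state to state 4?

Answer: UNREACHABLE

Analysis:
Breadth-first toward 4:
  depth 0: {0}
  depth 1: {5}
4 never appears.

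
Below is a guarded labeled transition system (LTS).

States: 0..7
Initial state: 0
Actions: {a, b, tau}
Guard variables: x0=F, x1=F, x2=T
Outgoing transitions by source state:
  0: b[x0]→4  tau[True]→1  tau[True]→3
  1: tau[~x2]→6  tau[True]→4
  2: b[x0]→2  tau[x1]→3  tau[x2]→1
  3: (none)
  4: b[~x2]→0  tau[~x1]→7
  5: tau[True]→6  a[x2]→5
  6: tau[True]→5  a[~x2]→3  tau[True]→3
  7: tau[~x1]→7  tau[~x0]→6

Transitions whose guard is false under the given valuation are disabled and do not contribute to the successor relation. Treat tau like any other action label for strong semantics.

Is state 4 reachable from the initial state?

11 transition(s) survive guard evaluation.
Layer 0: {0}
Layer 1: {1,3}  now seen {0,1,3}
Layer 2: {4}  now seen {0,1,3,4}
Layer 3: {7}  now seen {0,1,3,4,7}
Layer 4: {6}  now seen {0,1,3,4,6,7}
Layer 5: {5}  now seen {0,1,3,4,5,6,7}
Reach set: {0,1,3,4,5,6,7}
Path to 4: tau·tau

Answer: REACHABLE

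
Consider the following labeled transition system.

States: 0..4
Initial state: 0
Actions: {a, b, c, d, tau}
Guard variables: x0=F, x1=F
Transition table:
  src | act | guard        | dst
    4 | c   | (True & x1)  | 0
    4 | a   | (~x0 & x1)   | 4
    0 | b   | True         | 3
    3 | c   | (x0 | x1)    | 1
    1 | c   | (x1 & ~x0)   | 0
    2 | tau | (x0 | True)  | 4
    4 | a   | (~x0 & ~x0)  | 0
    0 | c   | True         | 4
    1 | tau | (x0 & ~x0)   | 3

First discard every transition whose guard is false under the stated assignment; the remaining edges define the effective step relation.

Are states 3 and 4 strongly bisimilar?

Answer: NOT BISIMILAR

Trace:
Bisimulation quotient by refinement:
  π0 = {{0,1,2,3,4}}
  π1 = {{0},{1,3},{2},{4}}
stable after 2 split(s): 4 block(s)
3∈{1,3}, 4∈{4}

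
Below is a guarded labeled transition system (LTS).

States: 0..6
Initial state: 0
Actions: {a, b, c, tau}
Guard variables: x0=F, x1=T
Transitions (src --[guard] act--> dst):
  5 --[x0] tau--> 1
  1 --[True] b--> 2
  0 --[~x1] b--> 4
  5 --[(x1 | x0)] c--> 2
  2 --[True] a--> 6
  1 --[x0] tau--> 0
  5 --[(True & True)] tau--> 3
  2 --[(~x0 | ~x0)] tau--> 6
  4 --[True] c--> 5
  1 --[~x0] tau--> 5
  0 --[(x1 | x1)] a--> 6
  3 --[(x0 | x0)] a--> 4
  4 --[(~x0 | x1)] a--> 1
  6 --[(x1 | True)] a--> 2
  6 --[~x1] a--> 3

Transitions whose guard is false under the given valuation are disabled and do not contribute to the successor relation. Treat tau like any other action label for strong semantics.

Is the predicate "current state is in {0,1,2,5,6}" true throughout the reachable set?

Answer: INVARIANT HOLDS

Trace:
Safe = {0,1,2,5,6}
Reachable = {0,2,6}
  0: safe
  2: safe
  6: safe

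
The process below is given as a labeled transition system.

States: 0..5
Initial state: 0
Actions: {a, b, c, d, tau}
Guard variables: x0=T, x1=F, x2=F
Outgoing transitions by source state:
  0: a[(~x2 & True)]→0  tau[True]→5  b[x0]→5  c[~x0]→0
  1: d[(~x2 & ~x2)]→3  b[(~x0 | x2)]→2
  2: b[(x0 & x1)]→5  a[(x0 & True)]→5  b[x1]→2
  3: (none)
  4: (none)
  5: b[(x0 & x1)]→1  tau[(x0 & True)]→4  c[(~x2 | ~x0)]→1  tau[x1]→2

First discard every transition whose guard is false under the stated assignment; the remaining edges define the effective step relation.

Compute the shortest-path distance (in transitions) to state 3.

Answer: 3

Analysis:
BFS to 3:
  depth 0: {0}
  depth 1: {5}
  depth 2: {1,4}
  depth 3: {3}
depth(3)=3, e.g. b·c·d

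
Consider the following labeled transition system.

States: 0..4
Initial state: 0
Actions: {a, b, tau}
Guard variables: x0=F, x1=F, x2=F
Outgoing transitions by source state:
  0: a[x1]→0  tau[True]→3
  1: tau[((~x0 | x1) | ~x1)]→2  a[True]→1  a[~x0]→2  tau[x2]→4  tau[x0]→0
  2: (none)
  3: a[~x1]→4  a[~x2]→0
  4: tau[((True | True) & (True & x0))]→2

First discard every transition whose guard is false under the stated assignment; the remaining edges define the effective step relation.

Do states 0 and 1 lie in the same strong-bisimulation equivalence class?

Compute ~ classes (split until stable):
  π0 = {{0,1,2,3,4}}
  π1 = {{0},{1},{2,4},{3}}
stable after 2 split(s): 4 block(s)
class of 0: {0}; class of 1: {1}

Answer: NOT BISIMILAR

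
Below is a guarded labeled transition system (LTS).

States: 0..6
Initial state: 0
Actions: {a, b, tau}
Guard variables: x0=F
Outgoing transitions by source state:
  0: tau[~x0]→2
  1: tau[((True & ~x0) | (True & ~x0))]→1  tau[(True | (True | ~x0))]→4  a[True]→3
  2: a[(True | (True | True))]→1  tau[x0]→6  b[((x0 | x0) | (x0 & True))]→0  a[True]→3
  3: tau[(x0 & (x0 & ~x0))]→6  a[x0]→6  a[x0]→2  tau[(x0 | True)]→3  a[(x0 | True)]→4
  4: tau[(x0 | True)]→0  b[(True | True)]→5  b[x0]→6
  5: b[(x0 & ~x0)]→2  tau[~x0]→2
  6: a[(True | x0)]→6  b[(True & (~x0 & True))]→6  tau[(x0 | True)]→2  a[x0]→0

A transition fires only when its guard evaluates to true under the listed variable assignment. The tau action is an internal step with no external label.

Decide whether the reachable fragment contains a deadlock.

Reachable = {0,1,2,3,4,5}
  0: tau→2  [deg 1]
  1: a→3  tau→1  tau→4  [deg 3]
  2: a→1  a→3  [deg 2]
  3: a→4  tau→3  [deg 2]
  4: b→5  tau→0  [deg 2]
  5: tau→2  [deg 1]

Answer: DEADLOCK-FREE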